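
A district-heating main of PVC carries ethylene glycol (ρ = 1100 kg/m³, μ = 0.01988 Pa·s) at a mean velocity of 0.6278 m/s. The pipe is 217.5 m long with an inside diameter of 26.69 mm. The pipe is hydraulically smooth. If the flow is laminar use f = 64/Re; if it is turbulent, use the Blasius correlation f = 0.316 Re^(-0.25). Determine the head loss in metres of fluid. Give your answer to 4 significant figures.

h_f ≈ 11.30 m

Reynolds number Re = ρVD/μ = 1100 · 0.6278 · 0.02669 / 0.0199 = 927.1.
Re < 2300 → laminar flow, so f = 64/Re = 64/927.1 = 0.06903 (the turbulent correlation is not needed).
Darcy-Weisbach: ΔP = f(L/D)(ρV²/2) = 0.06903·(217.5/0.02669)·(1100·0.6278²/2) = 0.06903·8149·216.8 = 1.219e+05 Pa.
Head loss h_f = ΔP/(ρg) = 1.219e+05/(1100·9.81) = 11.30 m.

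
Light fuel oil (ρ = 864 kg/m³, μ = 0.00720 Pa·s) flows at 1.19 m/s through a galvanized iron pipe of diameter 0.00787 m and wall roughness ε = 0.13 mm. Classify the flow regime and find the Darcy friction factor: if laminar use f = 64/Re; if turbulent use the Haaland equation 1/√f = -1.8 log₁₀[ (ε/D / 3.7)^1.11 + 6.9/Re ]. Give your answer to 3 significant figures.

f ≈ 0.0569

Re = ρVD/μ = 864·1.19·0.00787/0.0072 = 1124.
Re < 2300 → laminar, so f = 64/Re = 0.05695 (roughness is irrelevant in laminar flow).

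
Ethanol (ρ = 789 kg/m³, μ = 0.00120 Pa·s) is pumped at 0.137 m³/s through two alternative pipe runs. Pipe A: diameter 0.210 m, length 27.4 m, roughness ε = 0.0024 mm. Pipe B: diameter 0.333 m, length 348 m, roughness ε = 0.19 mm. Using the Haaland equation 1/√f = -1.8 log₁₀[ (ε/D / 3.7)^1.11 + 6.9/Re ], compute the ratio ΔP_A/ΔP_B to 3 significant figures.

ΔP_A/ΔP_B ≈ 0.560

Pipe A: V = Q/A = 0.137/0.03464 = 3.955 m/s; Re = 5.461e+05; ε/D = 1.14e-05; Haaland → f = 0.013; ΔP_A = f(L/D)(ρV²/2) = 1.047e+04 Pa.
Pipe B: V = Q/A = 0.137/0.08709 = 1.573 m/s; Re = 3.444e+05; ε/D = 0.000571; Haaland → f = 0.01833; ΔP_B = f(L/D)(ρV²/2) = 1.87e+04 Pa.
ΔP_A/ΔP_B = 1.047e+04/1.87e+04 = 0.560.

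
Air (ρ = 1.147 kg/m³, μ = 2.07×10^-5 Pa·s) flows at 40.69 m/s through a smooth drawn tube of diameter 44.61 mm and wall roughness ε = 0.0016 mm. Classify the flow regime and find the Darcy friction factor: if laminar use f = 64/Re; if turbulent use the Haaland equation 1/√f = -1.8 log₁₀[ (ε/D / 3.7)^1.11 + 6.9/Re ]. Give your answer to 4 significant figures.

Re = ρVD/μ = 1.147·40.69·0.04461/2.07e-05 = 1.006e+05.
Re > 4000 → turbulent. ε/D = 1.6e-06/0.04461 = 3.59e-05; Haaland: 1/√f = -1.8 log₁₀[2.72e-06 + 6.86e-05] = 7.464, so f = 0.01795.

f ≈ 0.01795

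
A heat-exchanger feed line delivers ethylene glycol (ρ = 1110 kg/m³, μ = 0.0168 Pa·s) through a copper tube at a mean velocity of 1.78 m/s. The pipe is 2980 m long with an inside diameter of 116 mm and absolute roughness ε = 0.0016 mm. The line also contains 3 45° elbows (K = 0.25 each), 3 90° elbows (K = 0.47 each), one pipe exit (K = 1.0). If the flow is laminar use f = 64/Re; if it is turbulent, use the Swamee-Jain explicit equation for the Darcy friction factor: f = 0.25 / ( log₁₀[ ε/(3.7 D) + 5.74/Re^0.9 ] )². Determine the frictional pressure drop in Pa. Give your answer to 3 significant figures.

ΔP ≈ 1.29×10^6 Pa

Reynolds number Re = ρVD/μ = 1110 · 1.78 · 0.116 / 0.0168 = 1.364e+04.
Re > 4000 → turbulent. Relative roughness ε/D = 1.6e-06/0.116 = 1.38e-05. Swamee-Jain: f = 0.25/(log₁₀[1.38e-05/3.7 + 5.74/1.364e+04^0.9])² = 0.25/(log₁₀[3.73e-06 + 0.00109])² = 0.25/(-2.961)² = 0.02851.
Total minor-loss coefficient ΣK = 3·0.25 + 3·0.47 + 1·1 = 3.16.
ΔP = [f·L/D + ΣK]·(ρV²/2) = [0.02851·2980/0.116 + 3.16]·(1110·1.78²/2) = [732.5 + 3.16]·1758 = 1.294e+06 Pa.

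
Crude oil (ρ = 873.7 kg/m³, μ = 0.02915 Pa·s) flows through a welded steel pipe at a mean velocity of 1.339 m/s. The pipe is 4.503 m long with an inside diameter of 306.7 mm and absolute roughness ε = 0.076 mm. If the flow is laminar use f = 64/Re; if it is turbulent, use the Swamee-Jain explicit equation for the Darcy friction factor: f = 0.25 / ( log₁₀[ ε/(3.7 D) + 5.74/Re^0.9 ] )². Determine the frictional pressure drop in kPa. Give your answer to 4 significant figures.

Reynolds number Re = ρVD/μ = 873.7 · 1.339 · 0.3067 / 0.0291 = 1.231e+04.
Re > 4000 → turbulent. Relative roughness ε/D = 7.6e-05/0.3067 = 0.000248. Swamee-Jain: f = 0.25/(log₁₀[0.000248/3.7 + 5.74/1.231e+04^0.9])² = 0.25/(log₁₀[6.7e-05 + 0.0012])² = 0.25/(-2.899)² = 0.02975.
Darcy-Weisbach: ΔP = f(L/D)(ρV²/2) = 0.02975·(4.503/0.3067)·(873.7·1.339²/2) = 0.02975·14.68·783.2 = 342.2 Pa.
ΔP = 342.2 Pa = 0.3422 kPa.

ΔP ≈ 0.3422 kPa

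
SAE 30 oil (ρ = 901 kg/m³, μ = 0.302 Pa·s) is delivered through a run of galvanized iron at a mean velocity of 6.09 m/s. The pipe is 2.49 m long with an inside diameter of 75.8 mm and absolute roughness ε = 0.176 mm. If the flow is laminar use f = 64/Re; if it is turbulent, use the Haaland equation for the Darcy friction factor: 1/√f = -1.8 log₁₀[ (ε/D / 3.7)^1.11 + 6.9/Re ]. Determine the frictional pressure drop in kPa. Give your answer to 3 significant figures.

Reynolds number Re = ρVD/μ = 901 · 6.09 · 0.0758 / 0.302 = 1377.
Re < 2300 → laminar flow, so f = 64/Re = 64/1377 = 0.04647 (the turbulent correlation is not needed).
Darcy-Weisbach: ΔP = f(L/D)(ρV²/2) = 0.04647·(2.49/0.0758)·(901·6.09²/2) = 0.04647·32.85·1.671e+04 = 2.551e+04 Pa.
ΔP = 2.551e+04 Pa = 25.5 kPa.

ΔP ≈ 25.5 kPa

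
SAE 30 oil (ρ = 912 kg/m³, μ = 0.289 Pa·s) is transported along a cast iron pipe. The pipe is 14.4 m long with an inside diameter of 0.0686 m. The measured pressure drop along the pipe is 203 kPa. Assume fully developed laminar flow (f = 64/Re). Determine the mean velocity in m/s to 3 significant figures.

V ≈ 7.17 m/s

For laminar flow, f = 64/Re with Re = ρVD/μ, so Darcy-Weisbach reduces to ΔP = 32μLV/D². Solving for V: V = ΔP·D²/(32μL) = 2.03e+05·(0.0686)²/(32·0.289·14.4) = 7.174 m/s.
Check: Re = ρVD/μ = 912·7.174·0.0686/0.289 = 1553 < 2300, so the laminar assumption holds.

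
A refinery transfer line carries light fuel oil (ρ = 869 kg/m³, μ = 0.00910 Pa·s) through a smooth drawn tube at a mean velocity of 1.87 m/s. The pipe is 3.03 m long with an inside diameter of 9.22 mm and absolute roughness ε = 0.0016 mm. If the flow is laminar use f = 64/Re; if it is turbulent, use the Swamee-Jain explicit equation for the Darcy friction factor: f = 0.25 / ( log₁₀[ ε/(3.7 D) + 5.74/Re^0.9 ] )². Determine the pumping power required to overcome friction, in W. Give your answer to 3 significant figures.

Reynolds number Re = ρVD/μ = 869 · 1.87 · 0.00922 / 0.0091 = 1646.
Re < 2300 → laminar flow, so f = 64/Re = 64/1646 = 0.03887 (the turbulent correlation is not needed).
Darcy-Weisbach: ΔP = f(L/D)(ρV²/2) = 0.03887·(3.03/0.00922)·(869·1.87²/2) = 0.03887·328.6·1519 = 1.941e+04 Pa.
Q = V·A = 1.87·6.677e-05 = 0.0001249 m³/s.
Pumping power P = QΔP = 0.0001249·1.941e+04 = 2.423 W = 2.42 W.

P ≈ 2.42 W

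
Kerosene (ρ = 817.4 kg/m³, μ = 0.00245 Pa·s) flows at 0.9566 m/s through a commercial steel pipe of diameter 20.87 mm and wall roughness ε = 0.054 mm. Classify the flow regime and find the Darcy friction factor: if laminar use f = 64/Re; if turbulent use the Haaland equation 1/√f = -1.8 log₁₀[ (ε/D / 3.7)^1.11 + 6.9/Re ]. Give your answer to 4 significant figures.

Re = ρVD/μ = 817.4·0.9566·0.02087/0.00245 = 6661.
Re > 4000 → turbulent. ε/D = 5.4e-05/0.02087 = 0.00259; Haaland: 1/√f = -1.8 log₁₀[0.000314 + 0.00104] = 5.165, so f = 0.03748.

f ≈ 0.03748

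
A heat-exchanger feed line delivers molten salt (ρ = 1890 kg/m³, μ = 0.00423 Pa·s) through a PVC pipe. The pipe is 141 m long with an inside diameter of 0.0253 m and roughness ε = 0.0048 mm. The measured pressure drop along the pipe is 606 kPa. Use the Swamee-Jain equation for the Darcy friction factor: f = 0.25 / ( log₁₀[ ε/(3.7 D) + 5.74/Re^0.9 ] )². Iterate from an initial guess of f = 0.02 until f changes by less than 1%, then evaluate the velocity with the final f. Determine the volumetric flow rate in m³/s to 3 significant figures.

Q ≈ 0.00108 m³/s

Rearranging Darcy-Weisbach: V = √(2·ΔP·D/(f·L·ρ)). With ε/D = 4.8e-06/0.0253 = 0.00019, iterate starting from f = 0.02:
  f = 0.02 → V = √(2·6.06e+05·0.0253/(0.02·141·1890)) = 2.399 m/s; Re = ρVD/μ = 2.711e+04; f → 0.0245
  f = 0.0245 → V = 2.167 m/s; Re = 2.45e+04; f → 0.02507
  f = 0.02507 → V = 2.142 m/s; Re = 2.422e+04; f → 0.02513
Converged (Δf/f < 1%). With the final f = 0.02513: V = √(2·6.06e+05·0.0253/(0.02513·141·1890)) = 2.14 m/s.
Q = V·A = 2.14·(π/4·0.0253²) = 0.001076 m³/s = 0.00108 m³/s.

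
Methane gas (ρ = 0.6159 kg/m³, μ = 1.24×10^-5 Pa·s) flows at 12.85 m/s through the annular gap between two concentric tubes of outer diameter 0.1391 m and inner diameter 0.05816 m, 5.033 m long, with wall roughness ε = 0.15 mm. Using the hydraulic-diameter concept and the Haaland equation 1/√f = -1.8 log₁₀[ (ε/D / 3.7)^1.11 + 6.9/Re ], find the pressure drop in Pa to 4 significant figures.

ΔP ≈ 81.75 Pa

Hydraulic diameter D_h = 4A/P = D_o - D_i = 0.1391 - 0.05816 = 0.08094 m.
Re = ρVD_h/μ = 0.6159·12.85·0.08094/1.24e-05 = 5.166e+04.
ε/D_h = 0.00015/0.08094 = 0.00185; Haaland gives 1/√f = -1.8 log₁₀[0.000217+0.000134] = 6.219, so f = 0.02585.
ΔP = f(L/D_h)(ρV²/2) = 0.02585·5.033/0.08094·50.85 = 81.75 Pa.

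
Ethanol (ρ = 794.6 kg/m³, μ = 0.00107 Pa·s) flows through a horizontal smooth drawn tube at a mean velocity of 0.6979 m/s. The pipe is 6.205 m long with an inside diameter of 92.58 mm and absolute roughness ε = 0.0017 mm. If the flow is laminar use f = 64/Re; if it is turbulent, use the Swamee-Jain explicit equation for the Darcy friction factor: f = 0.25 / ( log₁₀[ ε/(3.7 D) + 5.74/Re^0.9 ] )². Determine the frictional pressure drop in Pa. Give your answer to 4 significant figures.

ΔP ≈ 272.7 Pa

Reynolds number Re = ρVD/μ = 794.6 · 0.6979 · 0.09258 / 0.00107 = 4.798e+04.
Re > 4000 → turbulent. Relative roughness ε/D = 1.7e-06/0.09258 = 1.84e-05. Swamee-Jain: f = 0.25/(log₁₀[1.84e-05/3.7 + 5.74/4.798e+04^0.9])² = 0.25/(log₁₀[4.96e-06 + 0.000352])² = 0.25/(-3.448)² = 0.02103.
Darcy-Weisbach: ΔP = f(L/D)(ρV²/2) = 0.02103·(6.205/0.09258)·(794.6·0.6979²/2) = 0.02103·67.02·193.5 = 272.7 Pa.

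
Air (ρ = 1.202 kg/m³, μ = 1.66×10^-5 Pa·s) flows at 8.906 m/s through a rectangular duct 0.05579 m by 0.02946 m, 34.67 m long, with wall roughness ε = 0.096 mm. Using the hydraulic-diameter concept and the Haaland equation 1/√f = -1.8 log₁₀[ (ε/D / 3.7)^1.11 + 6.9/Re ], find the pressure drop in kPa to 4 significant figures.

ΔP ≈ 1.262 kPa

Hydraulic diameter D_h = 4A/P = 4·(0.05579·0.02946)/(2·(0.05579+0.02946)) = 0.006574/0.1705 = 0.03856 m.
Re = ρVD_h/μ = 1.202·8.906·0.03856/1.66e-05 = 2.487e+04.
ε/D_h = 9.6e-05/0.03856 = 0.00249; Haaland gives 1/√f = -1.8 log₁₀[0.000301+0.000277] = 5.827, so f = 0.02945.
ΔP = f(L/D_h)(ρV²/2) = 0.02945·34.67/0.03856·47.67 = 1262 Pa.
ΔP = 1.262 kPa.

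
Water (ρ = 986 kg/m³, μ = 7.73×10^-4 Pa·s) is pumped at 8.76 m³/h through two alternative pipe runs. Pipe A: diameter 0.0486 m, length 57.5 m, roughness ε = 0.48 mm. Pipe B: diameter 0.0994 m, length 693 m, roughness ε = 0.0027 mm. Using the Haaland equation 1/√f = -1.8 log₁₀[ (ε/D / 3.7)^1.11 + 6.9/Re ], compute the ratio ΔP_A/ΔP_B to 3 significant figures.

Pipe A: V = Q/A = 0.002433/0.001855 = 1.312 m/s; Re = 8.132e+04; ε/D = 0.00988; Haaland → f = 0.03851; ΔP_A = f(L/D)(ρV²/2) = 3.865e+04 Pa.
Pipe B: V = Q/A = 0.002433/0.00776 = 0.3136 m/s; Re = 3.976e+04; ε/D = 2.72e-05; Haaland → f = 0.02188; ΔP_B = f(L/D)(ρV²/2) = 7396 Pa.
ΔP_A/ΔP_B = 3.865e+04/7396 = 5.23.

ΔP_A/ΔP_B ≈ 5.23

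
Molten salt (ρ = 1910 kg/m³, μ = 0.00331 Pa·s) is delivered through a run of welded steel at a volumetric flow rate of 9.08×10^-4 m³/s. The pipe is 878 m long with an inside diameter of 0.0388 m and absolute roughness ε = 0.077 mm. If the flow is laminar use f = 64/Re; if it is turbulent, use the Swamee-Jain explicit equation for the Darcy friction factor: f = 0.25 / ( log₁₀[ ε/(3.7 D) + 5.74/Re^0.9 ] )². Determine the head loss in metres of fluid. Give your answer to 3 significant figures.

h_f ≈ 21.0 m

Cross-sectional area A = πD²/4 = π(0.0388)²/4 = 0.001182 m²; mean velocity V = Q/A = 0.000908/0.001182 = 0.7679 m/s.
Reynolds number Re = ρVD/μ = 1910 · 0.7679 · 0.0388 / 0.00331 = 1.719e+04.
Re > 4000 → turbulent. Relative roughness ε/D = 7.7e-05/0.0388 = 0.00198. Swamee-Jain: f = 0.25/(log₁₀[0.00198/3.7 + 5.74/1.719e+04^0.9])² = 0.25/(log₁₀[0.000536 + 0.000885])² = 0.25/(-2.847)² = 0.03084.
Darcy-Weisbach: ΔP = f(L/D)(ρV²/2) = 0.03084·(878/0.0388)·(1910·0.7679²/2) = 0.03084·2.263e+04·563.2 = 3.93e+05 Pa.
Head loss h_f = ΔP/(ρg) = 3.93e+05/(1910·9.81) = 21.0 m.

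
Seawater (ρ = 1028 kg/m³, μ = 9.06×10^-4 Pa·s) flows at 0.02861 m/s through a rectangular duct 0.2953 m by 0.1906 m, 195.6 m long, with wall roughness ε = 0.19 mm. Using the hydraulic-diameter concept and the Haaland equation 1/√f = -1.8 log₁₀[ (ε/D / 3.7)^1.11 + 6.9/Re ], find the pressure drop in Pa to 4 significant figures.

Hydraulic diameter D_h = 4A/P = 4·(0.2953·0.1906)/(2·(0.2953+0.1906)) = 0.2251/0.9718 = 0.2317 m.
Re = ρVD_h/μ = 1028·0.02861·0.2317/0.000906 = 7521.
ε/D_h = 0.00019/0.2317 = 0.00082; Haaland gives 1/√f = -1.8 log₁₀[8.78e-05+0.000917] = 5.396, so f = 0.03435.
ΔP = f(L/D_h)(ρV²/2) = 0.03435·195.6/0.2317·0.4207 = 12.2 Pa.

ΔP ≈ 12.20 Pa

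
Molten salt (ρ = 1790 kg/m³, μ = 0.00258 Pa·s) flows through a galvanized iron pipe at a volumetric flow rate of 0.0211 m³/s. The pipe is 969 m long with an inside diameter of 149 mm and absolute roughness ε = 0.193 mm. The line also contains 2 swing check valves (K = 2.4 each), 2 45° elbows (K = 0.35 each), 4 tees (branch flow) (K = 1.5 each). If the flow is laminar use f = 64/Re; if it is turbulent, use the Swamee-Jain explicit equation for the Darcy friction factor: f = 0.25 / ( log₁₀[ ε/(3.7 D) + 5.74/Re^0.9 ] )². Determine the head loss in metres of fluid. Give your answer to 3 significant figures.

h_f ≈ 12.0 m

Cross-sectional area A = πD²/4 = π(0.149)²/4 = 0.01744 m²; mean velocity V = Q/A = 0.0211/0.01744 = 1.21 m/s.
Reynolds number Re = ρVD/μ = 1790 · 1.21 · 0.149 / 0.00258 = 1.251e+05.
Re > 4000 → turbulent. Relative roughness ε/D = 0.000193/0.149 = 0.0013. Swamee-Jain: f = 0.25/(log₁₀[0.0013/3.7 + 5.74/1.251e+05^0.9])² = 0.25/(log₁₀[0.00035 + 0.000148])² = 0.25/(-3.302)² = 0.02292.
Total minor-loss coefficient ΣK = 2·2.4 + 2·0.35 + 4·1.5 = 11.5.
ΔP = [f·L/D + ΣK]·(ρV²/2) = [0.02292·969/0.149 + 11.5]·(1790·1.21²/2) = [149.1 + 11.5]·1311 = 2.105e+05 Pa.
Head loss h_f = ΔP/(ρg) = 2.105e+05/(1790·9.81) = 12.0 m.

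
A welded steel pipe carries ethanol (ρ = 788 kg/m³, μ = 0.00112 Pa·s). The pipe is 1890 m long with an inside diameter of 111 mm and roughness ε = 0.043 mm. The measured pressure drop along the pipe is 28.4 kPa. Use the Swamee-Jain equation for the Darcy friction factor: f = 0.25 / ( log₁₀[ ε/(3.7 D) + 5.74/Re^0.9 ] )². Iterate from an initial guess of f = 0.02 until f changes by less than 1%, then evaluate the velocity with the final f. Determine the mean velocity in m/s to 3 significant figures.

Rearranging Darcy-Weisbach: V = √(2·ΔP·D/(f·L·ρ)). With ε/D = 4.3e-05/0.111 = 0.000387, iterate starting from f = 0.02:
  f = 0.02 → V = √(2·2.84e+04·0.111/(0.02·1890·788)) = 0.4601 m/s; Re = ρVD/μ = 3.593e+04; f → 0.02365
  f = 0.02365 → V = 0.4231 m/s; Re = 3.304e+04; f → 0.02405
  f = 0.02405 → V = 0.4196 m/s; Re = 3.277e+04; f → 0.02409
Converged (Δf/f < 1%). With the final f = 0.02409: V = √(2·2.84e+04·0.111/(0.02409·1890·788)) = 0.4192 m/s.

V ≈ 0.419 m/s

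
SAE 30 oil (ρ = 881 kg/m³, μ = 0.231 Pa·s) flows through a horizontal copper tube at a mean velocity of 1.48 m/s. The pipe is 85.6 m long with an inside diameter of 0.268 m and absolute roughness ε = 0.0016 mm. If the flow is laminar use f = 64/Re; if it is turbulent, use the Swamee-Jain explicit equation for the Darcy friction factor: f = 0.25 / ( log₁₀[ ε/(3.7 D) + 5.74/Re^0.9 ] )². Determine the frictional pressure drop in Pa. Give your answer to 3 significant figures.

Reynolds number Re = ρVD/μ = 881 · 1.48 · 0.268 / 0.231 = 1513.
Re < 2300 → laminar flow, so f = 64/Re = 64/1513 = 0.04231 (the turbulent correlation is not needed).
Darcy-Weisbach: ΔP = f(L/D)(ρV²/2) = 0.04231·(85.6/0.268)·(881·1.48²/2) = 0.04231·319.4·964.9 = 1.304e+04 Pa.

ΔP ≈ 13000 Pa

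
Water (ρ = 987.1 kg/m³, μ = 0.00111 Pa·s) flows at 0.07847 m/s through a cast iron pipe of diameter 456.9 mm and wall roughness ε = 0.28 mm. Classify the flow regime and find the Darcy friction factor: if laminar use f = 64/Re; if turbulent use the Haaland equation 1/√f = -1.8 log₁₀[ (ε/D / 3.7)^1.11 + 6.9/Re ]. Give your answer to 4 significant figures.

f ≈ 0.02445

Re = ρVD/μ = 987.1·0.07847·0.4569/0.00111 = 3.188e+04.
Re > 4000 → turbulent. ε/D = 0.00028/0.4569 = 0.000613; Haaland: 1/√f = -1.8 log₁₀[6.36e-05 + 0.000216] = 6.395, so f = 0.02445.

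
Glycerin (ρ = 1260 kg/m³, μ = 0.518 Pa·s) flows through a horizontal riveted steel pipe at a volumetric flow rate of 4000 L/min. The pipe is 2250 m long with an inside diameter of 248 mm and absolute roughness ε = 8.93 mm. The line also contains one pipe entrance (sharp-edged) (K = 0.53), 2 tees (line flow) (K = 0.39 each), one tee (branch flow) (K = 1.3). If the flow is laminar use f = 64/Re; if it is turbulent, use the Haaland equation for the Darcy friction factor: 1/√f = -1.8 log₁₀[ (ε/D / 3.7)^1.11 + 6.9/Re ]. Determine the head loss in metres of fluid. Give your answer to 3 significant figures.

Q = 4000 L/min = 4000/60000 = 0.06667 m³/s.
Cross-sectional area A = πD²/4 = π(0.248)²/4 = 0.04831 m²; mean velocity V = Q/A = 0.06667/0.04831 = 1.38 m/s.
Reynolds number Re = ρVD/μ = 1260 · 1.38 · 0.248 / 0.518 = 832.5.
Re < 2300 → laminar flow, so f = 64/Re = 64/832.5 = 0.07687 (the turbulent correlation is not needed).
Total minor-loss coefficient ΣK = 1·0.53 + 2·0.39 + 1·1.3 = 2.61.
ΔP = [f·L/D + ΣK]·(ρV²/2) = [0.07687·2250/0.248 + 2.61]·(1260·1.38²/2) = [697.4 + 2.61]·1200 = 8.4e+05 Pa.
Head loss h_f = ΔP/(ρg) = 8.4e+05/(1260·9.81) = 68.0 m.

h_f ≈ 68.0 m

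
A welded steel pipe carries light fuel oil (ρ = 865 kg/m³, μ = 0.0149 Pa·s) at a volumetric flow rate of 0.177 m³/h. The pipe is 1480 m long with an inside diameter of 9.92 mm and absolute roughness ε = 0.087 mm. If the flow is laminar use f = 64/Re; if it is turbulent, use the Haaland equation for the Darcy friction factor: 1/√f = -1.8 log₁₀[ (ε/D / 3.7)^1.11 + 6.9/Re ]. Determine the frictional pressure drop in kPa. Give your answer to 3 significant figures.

Q = 0.177 m³/h = 0.177/3600 = 4.917e-05 m³/s.
Cross-sectional area A = πD²/4 = π(0.00992)²/4 = 7.729e-05 m²; mean velocity V = Q/A = 4.917e-05/7.729e-05 = 0.6361 m/s.
Reynolds number Re = ρVD/μ = 865 · 0.6361 · 0.00992 / 0.0149 = 366.4.
Re < 2300 → laminar flow, so f = 64/Re = 64/366.4 = 0.1747 (the turbulent correlation is not needed).
Darcy-Weisbach: ΔP = f(L/D)(ρV²/2) = 0.1747·(1480/0.00992)·(865·0.6361²/2) = 0.1747·1.492e+05·175 = 4.562e+06 Pa.
ΔP = 4.562e+06 Pa = 4560 kPa.

ΔP ≈ 4560 kPa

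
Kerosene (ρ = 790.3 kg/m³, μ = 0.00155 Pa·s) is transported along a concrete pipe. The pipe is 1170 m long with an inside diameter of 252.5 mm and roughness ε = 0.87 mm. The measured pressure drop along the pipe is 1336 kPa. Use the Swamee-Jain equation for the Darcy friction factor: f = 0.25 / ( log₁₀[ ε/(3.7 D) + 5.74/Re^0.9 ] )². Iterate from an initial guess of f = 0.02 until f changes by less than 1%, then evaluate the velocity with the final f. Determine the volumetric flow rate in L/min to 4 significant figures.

Q ≈ 15480 L/min

Rearranging Darcy-Weisbach: V = √(2·ΔP·D/(f·L·ρ)). With ε/D = 0.00087/0.2525 = 0.00345, iterate starting from f = 0.02:
  f = 0.02 → V = √(2·1.336e+06·0.2525/(0.02·1170·790.3)) = 6.04 m/s; Re = ρVD/μ = 7.776e+05; f → 0.02745
  f = 0.02745 → V = 5.156 m/s; Re = 6.637e+05; f → 0.02749
Converged (Δf/f < 1%). With the final f = 0.02749: V = √(2·1.336e+06·0.2525/(0.02749·1170·790.3)) = 5.152 m/s.
Q = V·A = 5.152·(π/4·0.2525²) = 0.258 m³/s = 15480 L/min.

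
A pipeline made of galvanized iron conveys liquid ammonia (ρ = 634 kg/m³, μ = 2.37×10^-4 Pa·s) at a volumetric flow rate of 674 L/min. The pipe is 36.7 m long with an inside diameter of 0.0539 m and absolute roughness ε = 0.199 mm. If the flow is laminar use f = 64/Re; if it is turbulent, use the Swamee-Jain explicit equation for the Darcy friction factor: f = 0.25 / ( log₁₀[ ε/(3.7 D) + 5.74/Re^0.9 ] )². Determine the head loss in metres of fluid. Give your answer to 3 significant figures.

h_f ≈ 23.6 m

Q = 674 L/min = 674/60000 = 0.01123 m³/s.
Cross-sectional area A = πD²/4 = π(0.0539)²/4 = 0.002282 m²; mean velocity V = Q/A = 0.01123/0.002282 = 4.923 m/s.
Reynolds number Re = ρVD/μ = 634 · 4.923 · 0.0539 / 0.000237 = 7.099e+05.
Re > 4000 → turbulent. Relative roughness ε/D = 0.000199/0.0539 = 0.00369. Swamee-Jain: f = 0.25/(log₁₀[0.00369/3.7 + 5.74/7.099e+05^0.9])² = 0.25/(log₁₀[0.000998 + 3.11e-05])² = 0.25/(-2.988)² = 0.02801.
Darcy-Weisbach: ΔP = f(L/D)(ρV²/2) = 0.02801·(36.7/0.0539)·(634·4.923²/2) = 0.02801·680.9·7683 = 1.465e+05 Pa.
Head loss h_f = ΔP/(ρg) = 1.465e+05/(634·9.81) = 23.6 m.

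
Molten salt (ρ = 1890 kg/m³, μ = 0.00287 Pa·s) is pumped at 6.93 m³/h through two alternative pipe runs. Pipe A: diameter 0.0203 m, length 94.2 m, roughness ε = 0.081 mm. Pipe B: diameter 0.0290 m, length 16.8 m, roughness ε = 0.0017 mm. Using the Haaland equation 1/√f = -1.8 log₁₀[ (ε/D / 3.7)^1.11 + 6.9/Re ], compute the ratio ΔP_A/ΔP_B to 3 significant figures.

Pipe A: V = Q/A = 0.001925/0.0003237 = 5.948 m/s; Re = 7.951e+04; ε/D = 0.00399; Haaland → f = 0.02967; ΔP_A = f(L/D)(ρV²/2) = 4.603e+06 Pa.
Pipe B: V = Q/A = 0.001925/0.0006605 = 2.914 m/s; Re = 5.566e+04; ε/D = 5.86e-05; Haaland → f = 0.02039; ΔP_B = f(L/D)(ρV²/2) = 9.481e+04 Pa.
ΔP_A/ΔP_B = 4.603e+06/9.481e+04 = 48.5.

ΔP_A/ΔP_B ≈ 48.5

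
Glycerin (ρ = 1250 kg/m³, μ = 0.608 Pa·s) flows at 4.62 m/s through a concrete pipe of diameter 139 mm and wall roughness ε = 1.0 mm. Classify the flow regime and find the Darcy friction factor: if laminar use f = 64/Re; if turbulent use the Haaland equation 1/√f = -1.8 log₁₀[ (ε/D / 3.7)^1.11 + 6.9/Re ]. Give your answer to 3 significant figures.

Re = ρVD/μ = 1250·4.62·0.139/0.608 = 1320.
Re < 2300 → laminar, so f = 64/Re = 0.04847 (roughness is irrelevant in laminar flow).

f ≈ 0.0485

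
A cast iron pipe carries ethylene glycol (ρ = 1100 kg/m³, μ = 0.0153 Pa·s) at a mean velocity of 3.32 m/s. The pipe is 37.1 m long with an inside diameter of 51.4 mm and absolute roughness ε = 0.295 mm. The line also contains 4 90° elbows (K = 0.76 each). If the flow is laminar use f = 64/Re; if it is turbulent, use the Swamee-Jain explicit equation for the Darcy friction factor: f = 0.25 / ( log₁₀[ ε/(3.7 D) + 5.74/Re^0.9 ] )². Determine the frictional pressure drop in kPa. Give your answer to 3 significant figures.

Reynolds number Re = ρVD/μ = 1100 · 3.32 · 0.0514 / 0.0153 = 1.227e+04.
Re > 4000 → turbulent. Relative roughness ε/D = 0.000295/0.0514 = 0.00574. Swamee-Jain: f = 0.25/(log₁₀[0.00574/3.7 + 5.74/1.227e+04^0.9])² = 0.25/(log₁₀[0.00155 + 0.0012])² = 0.25/(-2.561)² = 0.03813.
Total minor-loss coefficient ΣK = 4·0.76 = 3.04.
ΔP = [f·L/D + ΣK]·(ρV²/2) = [0.03813·37.1/0.0514 + 3.04]·(1100·3.32²/2) = [27.52 + 3.04]·6062 = 1.853e+05 Pa.
ΔP = 1.853e+05 Pa = 185 kPa.

ΔP ≈ 185 kPa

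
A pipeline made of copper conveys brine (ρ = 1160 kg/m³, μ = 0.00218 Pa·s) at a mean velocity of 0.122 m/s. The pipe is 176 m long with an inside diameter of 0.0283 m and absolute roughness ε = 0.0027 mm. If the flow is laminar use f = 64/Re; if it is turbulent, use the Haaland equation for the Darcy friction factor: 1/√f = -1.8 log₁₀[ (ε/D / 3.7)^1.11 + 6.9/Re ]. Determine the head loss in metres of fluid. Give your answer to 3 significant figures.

h_f ≈ 0.164 m

Reynolds number Re = ρVD/μ = 1160 · 0.122 · 0.0283 / 0.00218 = 1837.
Re < 2300 → laminar flow, so f = 64/Re = 64/1837 = 0.03484 (the turbulent correlation is not needed).
Darcy-Weisbach: ΔP = f(L/D)(ρV²/2) = 0.03484·(176/0.0283)·(1160·0.122²/2) = 0.03484·6219·8.633 = 1870 Pa.
Head loss h_f = ΔP/(ρg) = 1870/(1160·9.81) = 0.164 m.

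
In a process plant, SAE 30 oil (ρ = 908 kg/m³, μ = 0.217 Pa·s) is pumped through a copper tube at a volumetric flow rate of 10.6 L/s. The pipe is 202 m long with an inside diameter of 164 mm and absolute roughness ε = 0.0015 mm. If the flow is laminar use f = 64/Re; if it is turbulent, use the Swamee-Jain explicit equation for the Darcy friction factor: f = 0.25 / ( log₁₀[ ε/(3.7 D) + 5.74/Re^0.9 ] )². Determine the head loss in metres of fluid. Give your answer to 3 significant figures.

Q = 10.6 L/s = 10.6/1000 = 0.0106 m³/s.
Cross-sectional area A = πD²/4 = π(0.164)²/4 = 0.02112 m²; mean velocity V = Q/A = 0.0106/0.02112 = 0.5018 m/s.
Reynolds number Re = ρVD/μ = 908 · 0.5018 · 0.164 / 0.217 = 344.3.
Re < 2300 → laminar flow, so f = 64/Re = 64/344.3 = 0.1859 (the turbulent correlation is not needed).
Darcy-Weisbach: ΔP = f(L/D)(ρV²/2) = 0.1859·(202/0.164)·(908·0.5018²/2) = 0.1859·1232·114.3 = 2.617e+04 Pa.
Head loss h_f = ΔP/(ρg) = 2.617e+04/(908·9.81) = 2.94 m.

h_f ≈ 2.94 m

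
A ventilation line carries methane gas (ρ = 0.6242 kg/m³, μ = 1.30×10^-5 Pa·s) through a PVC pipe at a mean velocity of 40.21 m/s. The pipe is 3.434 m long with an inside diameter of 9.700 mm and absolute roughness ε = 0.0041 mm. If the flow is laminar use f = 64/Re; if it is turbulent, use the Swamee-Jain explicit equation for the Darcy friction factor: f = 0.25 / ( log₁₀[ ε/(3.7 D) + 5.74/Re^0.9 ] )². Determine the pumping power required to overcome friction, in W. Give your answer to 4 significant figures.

Reynolds number Re = ρVD/μ = 0.6242 · 40.21 · 0.0097 / 1.3e-05 = 1.873e+04.
Re > 4000 → turbulent. Relative roughness ε/D = 4.1e-06/0.0097 = 0.000423. Swamee-Jain: f = 0.25/(log₁₀[0.000423/3.7 + 5.74/1.873e+04^0.9])² = 0.25/(log₁₀[0.000114 + 0.00082])² = 0.25/(-3.03)² = 0.02724.
Darcy-Weisbach: ΔP = f(L/D)(ρV²/2) = 0.02724·(3.434/0.0097)·(0.6242·40.21²/2) = 0.02724·354·504.6 = 4866 Pa.
Q = V·A = 40.21·7.39e-05 = 0.002971 m³/s.
Pumping power P = QΔP = 0.002971·4866 = 14.458 W = 14.46 W.

P ≈ 14.46 W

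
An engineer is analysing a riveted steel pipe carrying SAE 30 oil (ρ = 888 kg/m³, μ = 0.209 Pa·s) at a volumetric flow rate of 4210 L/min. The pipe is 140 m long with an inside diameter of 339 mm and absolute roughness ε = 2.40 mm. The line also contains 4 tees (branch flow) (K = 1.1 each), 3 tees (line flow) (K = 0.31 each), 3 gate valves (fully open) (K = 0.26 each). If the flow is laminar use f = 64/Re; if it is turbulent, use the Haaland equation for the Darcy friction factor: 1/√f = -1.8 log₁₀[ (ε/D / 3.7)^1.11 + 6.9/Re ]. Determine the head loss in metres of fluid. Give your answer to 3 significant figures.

Q = 4210 L/min = 4210/60000 = 0.07017 m³/s.
Cross-sectional area A = πD²/4 = π(0.339)²/4 = 0.09026 m²; mean velocity V = Q/A = 0.07017/0.09026 = 0.7774 m/s.
Reynolds number Re = ρVD/μ = 888 · 0.7774 · 0.339 / 0.209 = 1120.
Re < 2300 → laminar flow, so f = 64/Re = 64/1120 = 0.05716 (the turbulent correlation is not needed).
Total minor-loss coefficient ΣK = 4·1.1 + 3·0.31 + 3·0.26 = 6.11.
ΔP = [f·L/D + ΣK]·(ρV²/2) = [0.05716·140/0.339 + 6.11]·(888·0.7774²/2) = [23.6 + 6.11]·268.3 = 7973 Pa.
Head loss h_f = ΔP/(ρg) = 7973/(888·9.81) = 0.915 m.

h_f ≈ 0.915 m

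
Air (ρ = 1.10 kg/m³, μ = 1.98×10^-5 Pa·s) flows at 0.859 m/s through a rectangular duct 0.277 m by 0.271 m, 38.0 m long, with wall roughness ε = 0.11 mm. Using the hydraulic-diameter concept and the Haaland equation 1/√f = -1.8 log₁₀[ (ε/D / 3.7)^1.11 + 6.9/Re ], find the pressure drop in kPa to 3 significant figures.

ΔP ≈ 0.00165 kPa

Hydraulic diameter D_h = 4A/P = 4·(0.277·0.271)/(2·(0.277+0.271)) = 0.3003/1.096 = 0.274 m.
Re = ρVD_h/μ = 1.1·0.859·0.274/1.98e-05 = 1.307e+04.
ε/D_h = 0.00011/0.274 = 0.000402; Haaland gives 1/√f = -1.8 log₁₀[3.98e-05+0.000528] = 5.843, so f = 0.02929.
ΔP = f(L/D_h)(ρV²/2) = 0.02929·38/0.274·0.4058 = 1.649 Pa.
ΔP = 0.00165 kPa.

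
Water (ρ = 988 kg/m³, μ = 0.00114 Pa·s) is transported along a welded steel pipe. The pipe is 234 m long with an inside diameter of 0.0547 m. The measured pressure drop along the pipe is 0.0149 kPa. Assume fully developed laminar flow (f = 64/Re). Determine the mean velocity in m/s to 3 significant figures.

V ≈ 0.00522 m/s

For laminar flow, f = 64/Re with Re = ρVD/μ, so Darcy-Weisbach reduces to ΔP = 32μLV/D². Solving for V: V = ΔP·D²/(32μL) = 14.9·(0.0547)²/(32·0.00114·234) = 0.005223 m/s.
Check: Re = ρVD/μ = 988·0.005223·0.0547/0.00114 = 247.6 < 2300, so the laminar assumption holds.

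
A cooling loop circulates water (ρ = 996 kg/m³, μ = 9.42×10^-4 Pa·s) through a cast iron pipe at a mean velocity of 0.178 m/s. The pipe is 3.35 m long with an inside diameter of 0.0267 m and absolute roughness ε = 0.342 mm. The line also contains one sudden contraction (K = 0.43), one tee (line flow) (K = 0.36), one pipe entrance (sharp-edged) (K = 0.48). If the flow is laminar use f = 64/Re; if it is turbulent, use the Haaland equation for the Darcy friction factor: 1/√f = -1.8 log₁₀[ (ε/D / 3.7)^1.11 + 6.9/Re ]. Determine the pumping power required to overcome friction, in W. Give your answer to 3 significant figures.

Reynolds number Re = ρVD/μ = 996 · 0.178 · 0.0267 / 0.000942 = 5025.
Re > 4000 → turbulent. Relative roughness ε/D = 0.000342/0.0267 = 0.0128. Haaland: 1/√f = -1.8 log₁₀[(0.0128/3.7)^1.11 + 6.9/5025] = -1.8 log₁₀[0.00186 + 0.00137] = 4.484, so f = 0.04974.
Total minor-loss coefficient ΣK = 1·0.43 + 1·0.36 + 1·0.48 = 1.27.
ΔP = [f·L/D + ΣK]·(ρV²/2) = [0.04974·3.35/0.0267 + 1.27]·(996·0.178²/2) = [6.241 + 1.27]·15.78 = 118.5 Pa.
Q = V·A = 0.178·0.0005599 = 9.966e-05 m³/s.
Pumping power P = QΔP = 9.966e-05·118.5 = 0.01181 W = 0.0118 W.

P ≈ 0.0118 W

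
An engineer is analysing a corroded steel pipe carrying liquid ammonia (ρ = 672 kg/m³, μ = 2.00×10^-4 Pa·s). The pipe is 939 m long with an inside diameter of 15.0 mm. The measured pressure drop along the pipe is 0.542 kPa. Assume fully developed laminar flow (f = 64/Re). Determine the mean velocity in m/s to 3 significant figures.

For laminar flow, f = 64/Re with Re = ρVD/μ, so Darcy-Weisbach reduces to ΔP = 32μLV/D². Solving for V: V = ΔP·D²/(32μL) = 542·(0.015)²/(32·0.0002·939) = 0.02029 m/s.
Check: Re = ρVD/μ = 672·0.02029·0.015/0.0002 = 1023 < 2300, so the laminar assumption holds.

V ≈ 0.0203 m/s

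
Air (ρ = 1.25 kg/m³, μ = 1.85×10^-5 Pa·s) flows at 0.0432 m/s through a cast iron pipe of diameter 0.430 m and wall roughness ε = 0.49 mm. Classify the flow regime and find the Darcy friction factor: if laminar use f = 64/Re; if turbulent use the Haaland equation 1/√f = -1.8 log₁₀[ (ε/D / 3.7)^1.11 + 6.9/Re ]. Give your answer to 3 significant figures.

f ≈ 0.0510

Re = ρVD/μ = 1.25·0.0432·0.43/1.85e-05 = 1255.
Re < 2300 → laminar, so f = 64/Re = 0.05099 (roughness is irrelevant in laminar flow).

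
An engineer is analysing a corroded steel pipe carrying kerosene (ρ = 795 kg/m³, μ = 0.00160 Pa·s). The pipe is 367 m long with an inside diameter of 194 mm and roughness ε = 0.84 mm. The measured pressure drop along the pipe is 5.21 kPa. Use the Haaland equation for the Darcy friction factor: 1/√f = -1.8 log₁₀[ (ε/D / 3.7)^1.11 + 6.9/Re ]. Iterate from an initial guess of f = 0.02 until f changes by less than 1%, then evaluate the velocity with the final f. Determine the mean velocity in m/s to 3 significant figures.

V ≈ 0.472 m/s

Rearranging Darcy-Weisbach: V = √(2·ΔP·D/(f·L·ρ)). With ε/D = 0.00084/0.194 = 0.00433, iterate starting from f = 0.02:
  f = 0.02 → V = √(2·5210·0.194/(0.02·367·795)) = 0.5886 m/s; Re = ρVD/μ = 5.674e+04; f → 0.03074
  f = 0.03074 → V = 0.4747 m/s; Re = 4.576e+04; f → 0.0311
  f = 0.0311 → V = 0.472 m/s; Re = 4.55e+04; f → 0.03111
Converged (Δf/f < 1%). With the final f = 0.03111: V = √(2·5210·0.194/(0.03111·367·795)) = 0.4719 m/s.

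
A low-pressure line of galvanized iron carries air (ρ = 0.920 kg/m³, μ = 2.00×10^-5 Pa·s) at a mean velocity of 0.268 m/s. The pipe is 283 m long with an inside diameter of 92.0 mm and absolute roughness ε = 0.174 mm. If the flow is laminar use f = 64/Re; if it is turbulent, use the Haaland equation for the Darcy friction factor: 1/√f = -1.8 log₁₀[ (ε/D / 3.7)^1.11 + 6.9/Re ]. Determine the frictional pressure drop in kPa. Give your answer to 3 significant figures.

Reynolds number Re = ρVD/μ = 0.92 · 0.268 · 0.092 / 2e-05 = 1134.
Re < 2300 → laminar flow, so f = 64/Re = 64/1134 = 0.05643 (the turbulent correlation is not needed).
Darcy-Weisbach: ΔP = f(L/D)(ρV²/2) = 0.05643·(283/0.092)·(0.92·0.268²/2) = 0.05643·3076·0.03304 = 5.735 Pa.
ΔP = 5.735 Pa = 0.00573 kPa.

ΔP ≈ 0.00573 kPa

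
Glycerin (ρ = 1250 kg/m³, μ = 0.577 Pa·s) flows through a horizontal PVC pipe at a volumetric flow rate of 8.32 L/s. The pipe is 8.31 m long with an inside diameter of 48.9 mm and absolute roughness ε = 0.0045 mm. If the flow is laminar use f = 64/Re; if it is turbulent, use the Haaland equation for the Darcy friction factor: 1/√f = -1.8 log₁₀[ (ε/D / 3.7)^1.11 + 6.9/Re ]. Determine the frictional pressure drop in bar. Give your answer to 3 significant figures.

ΔP ≈ 2.84 bar

Q = 8.32 L/s = 8.32/1000 = 0.00832 m³/s.
Cross-sectional area A = πD²/4 = π(0.0489)²/4 = 0.001878 m²; mean velocity V = Q/A = 0.00832/0.001878 = 4.43 m/s.
Reynolds number Re = ρVD/μ = 1250 · 4.43 · 0.0489 / 0.577 = 469.3.
Re < 2300 → laminar flow, so f = 64/Re = 64/469.3 = 0.1364 (the turbulent correlation is not needed).
Darcy-Weisbach: ΔP = f(L/D)(ρV²/2) = 0.1364·(8.31/0.0489)·(1250·4.43²/2) = 0.1364·169.9·1.227e+04 = 2.843e+05 Pa.
ΔP = 2.843e+05 Pa = 2.84 bar.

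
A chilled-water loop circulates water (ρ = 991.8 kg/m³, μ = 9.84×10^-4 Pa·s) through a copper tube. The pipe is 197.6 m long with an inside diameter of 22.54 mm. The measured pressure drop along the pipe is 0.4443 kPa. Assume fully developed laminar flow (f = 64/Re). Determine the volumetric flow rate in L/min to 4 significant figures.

For laminar flow, f = 64/Re with Re = ρVD/μ, so Darcy-Weisbach reduces to ΔP = 32μLV/D². Solving for V: V = ΔP·D²/(32μL) = 444.3·(0.02254)²/(32·0.000984·197.6) = 0.03628 m/s.
Check: Re = ρVD/μ = 991.8·0.03628·0.02254/0.000984 = 824.2 < 2300, so the laminar assumption holds.
Q = V·A = 0.03628·(π/4·0.02254²) = 1.448e-05 m³/s = 0.8686 L/min.

Q ≈ 0.8686 L/min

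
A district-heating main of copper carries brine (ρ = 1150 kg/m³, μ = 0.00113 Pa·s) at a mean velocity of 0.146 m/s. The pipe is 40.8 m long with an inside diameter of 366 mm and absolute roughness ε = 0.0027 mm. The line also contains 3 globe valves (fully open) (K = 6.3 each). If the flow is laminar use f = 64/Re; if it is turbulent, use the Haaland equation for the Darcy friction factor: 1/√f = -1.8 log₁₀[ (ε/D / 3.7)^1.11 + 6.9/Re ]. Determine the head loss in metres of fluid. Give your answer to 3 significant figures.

h_f ≈ 0.0230 m

Reynolds number Re = ρVD/μ = 1150 · 0.146 · 0.366 / 0.00113 = 5.438e+04.
Re > 4000 → turbulent. Relative roughness ε/D = 2.7e-06/0.366 = 7.38e-06. Haaland: 1/√f = -1.8 log₁₀[(7.38e-06/3.7)^1.11 + 6.9/5.438e+04] = -1.8 log₁₀[4.71e-07 + 0.000127] = 7.011, so f = 0.02034.
Total minor-loss coefficient ΣK = 3·6.3 = 18.9.
ΔP = [f·L/D + ΣK]·(ρV²/2) = [0.02034·40.8/0.366 + 18.9]·(1150·0.146²/2) = [2.268 + 18.9]·12.26 = 259.4 Pa.
Head loss h_f = ΔP/(ρg) = 259.4/(1150·9.81) = 0.0230 m.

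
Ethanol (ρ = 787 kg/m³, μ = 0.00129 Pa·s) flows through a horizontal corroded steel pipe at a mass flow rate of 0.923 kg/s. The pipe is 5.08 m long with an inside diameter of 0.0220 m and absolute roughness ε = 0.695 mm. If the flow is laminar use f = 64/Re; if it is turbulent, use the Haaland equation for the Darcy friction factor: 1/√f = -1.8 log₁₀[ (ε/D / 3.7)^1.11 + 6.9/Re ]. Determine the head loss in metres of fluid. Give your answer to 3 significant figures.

A = πD²/4 = π(0.022)²/4 = 0.0003801 m²; mean velocity V = ṁ/(ρA) = 0.923/(787 · 0.0003801) = 3.085 m/s.
Reynolds number Re = ρVD/μ = 787 · 3.085 · 0.022 / 0.00129 = 4.141e+04.
Re > 4000 → turbulent. Relative roughness ε/D = 0.000695/0.022 = 0.0316. Haaland: 1/√f = -1.8 log₁₀[(0.0316/3.7)^1.11 + 6.9/4.141e+04] = -1.8 log₁₀[0.00506 + 0.000167] = 4.108, so f = 0.05926.
Darcy-Weisbach: ΔP = f(L/D)(ρV²/2) = 0.05926·(5.08/0.022)·(787·3.085²/2) = 0.05926·230.9·3746 = 5.126e+04 Pa.
Head loss h_f = ΔP/(ρg) = 5.126e+04/(787·9.81) = 6.64 m.

h_f ≈ 6.64 m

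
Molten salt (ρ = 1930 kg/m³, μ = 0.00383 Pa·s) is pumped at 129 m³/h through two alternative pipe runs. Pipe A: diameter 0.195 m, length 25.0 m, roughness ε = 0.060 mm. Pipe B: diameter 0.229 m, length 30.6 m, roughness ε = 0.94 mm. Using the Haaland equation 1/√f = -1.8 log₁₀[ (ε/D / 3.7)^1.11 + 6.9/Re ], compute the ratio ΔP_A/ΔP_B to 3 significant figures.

ΔP_A/ΔP_B ≈ 1.16

Pipe A: V = Q/A = 0.03583/0.02986 = 1.2 m/s; Re = 1.179e+05; ε/D = 0.000308; Haaland → f = 0.01877; ΔP_A = f(L/D)(ρV²/2) = 3343 Pa.
Pipe B: V = Q/A = 0.03583/0.04119 = 0.87 m/s; Re = 1.004e+05; ε/D = 0.0041; Haaland → f = 0.02965; ΔP_B = f(L/D)(ρV²/2) = 2894 Pa.
ΔP_A/ΔP_B = 3343/2894 = 1.16.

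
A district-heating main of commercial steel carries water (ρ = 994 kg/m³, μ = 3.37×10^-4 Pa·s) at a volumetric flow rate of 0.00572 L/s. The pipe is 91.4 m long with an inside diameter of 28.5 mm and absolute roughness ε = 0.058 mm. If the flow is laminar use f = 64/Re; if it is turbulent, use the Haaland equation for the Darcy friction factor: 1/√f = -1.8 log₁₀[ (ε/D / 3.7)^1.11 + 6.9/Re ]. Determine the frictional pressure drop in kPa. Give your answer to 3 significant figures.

Q = 0.00572 L/s = 0.00572/1000 = 5.72e-06 m³/s.
Cross-sectional area A = πD²/4 = π(0.0285)²/4 = 0.0006379 m²; mean velocity V = Q/A = 5.72e-06/0.0006379 = 0.008966 m/s.
Reynolds number Re = ρVD/μ = 994 · 0.008966 · 0.0285 / 0.000337 = 753.7.
Re < 2300 → laminar flow, so f = 64/Re = 64/753.7 = 0.08491 (the turbulent correlation is not needed).
Darcy-Weisbach: ΔP = f(L/D)(ρV²/2) = 0.08491·(91.4/0.0285)·(994·0.008966²/2) = 0.08491·3207·0.03996 = 10.88 Pa.
ΔP = 10.88 Pa = 0.0109 kPa.

ΔP ≈ 0.0109 kPa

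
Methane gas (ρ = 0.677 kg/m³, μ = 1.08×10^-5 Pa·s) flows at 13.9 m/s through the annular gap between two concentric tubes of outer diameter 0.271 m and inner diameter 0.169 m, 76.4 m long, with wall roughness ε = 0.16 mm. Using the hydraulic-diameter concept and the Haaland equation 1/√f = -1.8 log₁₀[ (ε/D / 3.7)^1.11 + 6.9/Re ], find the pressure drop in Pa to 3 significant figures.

Hydraulic diameter D_h = 4A/P = D_o - D_i = 0.271 - 0.169 = 0.102 m.
Re = ρVD_h/μ = 0.677·13.9·0.102/1.08e-05 = 8.888e+04.
ε/D_h = 0.00016/0.102 = 0.00157; Haaland gives 1/√f = -1.8 log₁₀[0.00018+7.76e-05] = 6.459, so f = 0.02397.
ΔP = f(L/D_h)(ρV²/2) = 0.02397·76.4/0.102·65.4 = 1174 Pa.

ΔP ≈ 1170 Pa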